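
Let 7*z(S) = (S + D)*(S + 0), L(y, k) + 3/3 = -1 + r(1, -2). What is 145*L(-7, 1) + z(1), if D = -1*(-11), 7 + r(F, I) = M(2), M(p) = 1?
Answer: -8108/7 ≈ -1158.3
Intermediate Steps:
r(F, I) = -6 (r(F, I) = -7 + 1 = -6)
L(y, k) = -8 (L(y, k) = -1 + (-1 - 6) = -1 - 7 = -8)
D = 11
z(S) = S*(11 + S)/7 (z(S) = ((S + 11)*(S + 0))/7 = ((11 + S)*S)/7 = (S*(11 + S))/7 = S*(11 + S)/7)
145*L(-7, 1) + z(1) = 145*(-8) + (⅐)*1*(11 + 1) = -1160 + (⅐)*1*12 = -1160 + 12/7 = -8108/7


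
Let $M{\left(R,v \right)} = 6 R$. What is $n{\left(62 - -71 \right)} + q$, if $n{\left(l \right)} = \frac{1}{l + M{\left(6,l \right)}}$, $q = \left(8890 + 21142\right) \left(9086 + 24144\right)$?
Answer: $\frac{168655807841}{169} \approx 9.9796 \cdot 10^{8}$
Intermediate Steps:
$q = 997963360$ ($q = 30032 \cdot 33230 = 997963360$)
$n{\left(l \right)} = \frac{1}{36 + l}$ ($n{\left(l \right)} = \frac{1}{l + 6 \cdot 6} = \frac{1}{l + 36} = \frac{1}{36 + l}$)
$n{\left(62 - -71 \right)} + q = \frac{1}{36 + \left(62 - -71\right)} + 997963360 = \frac{1}{36 + \left(62 + 71\right)} + 997963360 = \frac{1}{36 + 133} + 997963360 = \frac{1}{169} + 997963360 = \frac{168655807841}{169}$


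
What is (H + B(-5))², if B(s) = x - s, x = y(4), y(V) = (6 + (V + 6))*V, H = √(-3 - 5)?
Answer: 4753 + 276*I*√2 ≈ 4753.0 + 390.32*I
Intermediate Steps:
H = 2*I*√2 (H = √(-8) = 2*I*√2 ≈ 2.8284*I)
y(V) = V*(12 + V) (y(V) = (6 + (6 + V))*V = (12 + V)*V = V*(12 + V))
x = 64 (x = 4*(12 + 4) = 4*16 = 64)
B(s) = 64 - s
(H + B(-5))² = (2*I*√2 + (64 - 1*(-5)))² = (2*I*√2 + (64 + 5))² = (2*I*√2 + 69)² = (69 + 2*I*√2)²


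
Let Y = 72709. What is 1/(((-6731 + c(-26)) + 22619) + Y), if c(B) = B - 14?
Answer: 1/88557 ≈ 1.1292e-5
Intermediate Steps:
c(B) = -14 + B
1/(((-6731 + c(-26)) + 22619) + Y) = 1/(((-6731 + (-14 - 26)) + 22619) + 72709) = 1/(((-6731 - 40) + 22619) + 72709) = 1/((-6771 + 22619) + 72709) = 1/(15848 + 72709) = 1/88557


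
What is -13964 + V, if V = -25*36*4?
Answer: -17564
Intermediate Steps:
V = -3600 (V = -900*4 = -3600)
-13964 + V = -13964 - 3600 = -17564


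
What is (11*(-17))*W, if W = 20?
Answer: -3740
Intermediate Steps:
(11*(-17))*W = (11*(-17))*20 = -187*20 = -3740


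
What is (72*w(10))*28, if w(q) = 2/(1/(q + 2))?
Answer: 48384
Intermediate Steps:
w(q) = 4 + 2*q (w(q) = 2/(1/(2 + q)) = 2*(2 + q) = 4 + 2*q)
(72*w(10))*28 = (72*(4 + 2*10))*28 = (72*(4 + 20))*28 = (72*24)*28 = 1728*28 = 48384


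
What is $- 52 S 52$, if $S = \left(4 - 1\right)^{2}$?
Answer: $-24336$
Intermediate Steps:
$S = 9$ ($S = 3^{2} = 9$)
$- 52 S 52 = \left(-52\right) 9 \cdot 52 = \left(-468\right) 52 = -24336$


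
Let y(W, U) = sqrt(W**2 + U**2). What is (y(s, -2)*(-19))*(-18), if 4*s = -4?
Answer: 342*sqrt(5) ≈ 764.74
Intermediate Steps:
s = -1 (s = (1/4)*(-4) = -1)
y(W, U) = sqrt(U**2 + W**2)
(y(s, -2)*(-19))*(-18) = (sqrt((-2)**2 + (-1)**2)*(-19))*(-18) = (sqrt(4 + 1)*(-19))*(-18) = (sqrt(5)*(-19))*(-18) = -19*sqrt(5)*(-18) = 342*sqrt(5)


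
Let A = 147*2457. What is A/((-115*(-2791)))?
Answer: 361179/320965 ≈ 1.1253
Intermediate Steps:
A = 361179
A/((-115*(-2791))) = 361179/((-115*(-2791))) = 361179/320965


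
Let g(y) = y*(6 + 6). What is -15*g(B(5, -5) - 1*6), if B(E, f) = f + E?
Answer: 1080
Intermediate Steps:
B(E, f) = E + f
g(y) = 12*y (g(y) = y*12 = 12*y)
-15*g(B(5, -5) - 1*6) = -180*((5 - 5) - 1*6) = -180*(0 - 6) = -180*(-6) = -15*(-72) = 1080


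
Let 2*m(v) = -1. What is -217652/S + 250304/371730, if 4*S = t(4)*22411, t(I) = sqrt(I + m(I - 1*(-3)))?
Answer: 125152/185865 - 870608*sqrt(14)/156877 ≈ -20.091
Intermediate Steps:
m(v) = -1/2 (m(v) = (1/2)*(-1) = -1/2)
t(I) = sqrt(-1/2 + I) (t(I) = sqrt(I - 1/2) = sqrt(-1/2 + I))
S = 22411*sqrt(14)/8 (S = ((sqrt(-2 + 4*4)/2)*22411)/4 = ((sqrt(-2 + 16)/2)*22411)/4 = ((sqrt(14)/2)*22411)/4 = (22411*sqrt(14)/2)/4 = 22411*sqrt(14)/8 ≈ 10482.)
-217652/S + 250304/371730 = -217652*4*sqrt(14)/156877 + 250304/371730 = -870608*sqrt(14)/156877 + 250304*(1/371730) = -870608*sqrt(14)/156877 + 125152/185865 = 125152/185865 - 870608*sqrt(14)/156877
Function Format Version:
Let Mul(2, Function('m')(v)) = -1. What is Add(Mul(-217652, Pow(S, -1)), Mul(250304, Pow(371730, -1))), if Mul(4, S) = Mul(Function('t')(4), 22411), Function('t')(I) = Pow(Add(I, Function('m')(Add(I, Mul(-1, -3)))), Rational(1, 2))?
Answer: Add(Rational(125152, 185865), Mul(Rational(-870608, 156877), Pow(14, Rational(1, 2)))) ≈ -20.091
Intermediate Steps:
Function('m')(v) = Rational(-1, 2) (Function('m')(v) = Mul(Rational(1, 2), -1) = Rational(-1, 2))
Function('t')(I) = Pow(Add(Rational(-1, 2), I), Rational(1, 2)) (Function('t')(I) = Pow(Add(I, Rational(-1, 2)), Rational(1, 2)) = Pow(Add(Rational(-1, 2), I), Rational(1, 2)))
S = Mul(Rational(22411, 8), Pow(14, Rational(1, 2))) (S = Mul(Rational(1, 4), Mul(Mul(Rational(1, 2), Pow(Add(-2, Mul(4, 4)), Rational(1, 2))), 22411)) = Mul(Rational(1, 4), Mul(Mul(Rational(1, 2), Pow(Add(-2, 16), Rational(1, 2))), 22411)) = Mul(Rational(1, 4), Mul(Mul(Rational(1, 2), Pow(14, Rational(1, 2))), 22411)) = Mul(Rational(1, 4), Mul(Rational(22411, 2), Pow(14, Rational(1, 2)))) = Mul(Rational(22411, 8), Pow(14, Rational(1, 2))) ≈ 10482.)
Add(Mul(-217652, Pow(S, -1)), Mul(250304, Pow(371730, -1))) = Add(Mul(-217652, Pow(Mul(Rational(22411, 8), Pow(14, Rational(1, 2))), -1)), Mul(250304, Pow(371730, -1))) = Add(Mul(-217652, Mul(Rational(4, 156877), Pow(14, Rational(1, 2)))), Mul(250304, Rational(1, 371730))) = Add(Mul(Rational(-870608, 156877), Pow(14, Rational(1, 2))), Rational(125152, 185865)) = Add(Rational(125152, 185865), Mul(Rational(-870608, 156877), Pow(14, Rational(1, 2))))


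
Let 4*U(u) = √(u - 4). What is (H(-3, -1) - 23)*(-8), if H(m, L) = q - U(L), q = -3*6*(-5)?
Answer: -536 + 2*I*√5 ≈ -536.0 + 4.4721*I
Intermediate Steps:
q = 90 (q = -18*(-5) = 90)
U(u) = √(-4 + u)/4 (U(u) = √(u - 4)/4 = √(-4 + u)/4)
H(m, L) = 90 - √(-4 + L)/4
(H(-3, -1) - 23)*(-8) = ((90 - √(-4 - 1)/4) - 23)*(-8) = ((90 - I*√5/4) - 23)*(-8) = (67 - I*√5/4)*(-8) = -536 + 2*I*√5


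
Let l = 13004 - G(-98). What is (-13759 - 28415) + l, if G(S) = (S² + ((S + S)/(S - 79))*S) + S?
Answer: -6826444/177 ≈ -38568.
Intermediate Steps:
G(S) = S + S² + 2*S²/(-79 + S) (G(S) = (S² + ((2*S)/(-79 + S))*S) + S = (S² + (2*S/(-79 + S))*S) + S = (S² + 2*S²/(-79 + S)) + S = S + S² + 2*S²/(-79 + S))
l = 638354/177 (l = 13004 - (-98)*(-79 + (-98)² - 76*(-98))/(-79 - 98) = 13004 - (-98)*(-79 + 9604 + 7448)/(-177) = 13004 - (-98)*(-1)*16973/177 = 13004 - 1*1663354/177 = 13004 - 1663354/177 = 638354/177 ≈ 3606.5)
(-13759 - 28415) + l = (-13759 - 28415) + 638354/177 = -42174 + 638354/177 = -6826444/177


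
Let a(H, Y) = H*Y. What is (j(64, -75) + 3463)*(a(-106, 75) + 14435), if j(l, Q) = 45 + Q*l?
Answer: -8378620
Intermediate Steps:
(j(64, -75) + 3463)*(a(-106, 75) + 14435) = ((45 - 75*64) + 3463)*(-106*75 + 14435) = ((45 - 4800) + 3463)*(-7950 + 14435) = (-4755 + 3463)*6485 = -1292*6485 = -8378620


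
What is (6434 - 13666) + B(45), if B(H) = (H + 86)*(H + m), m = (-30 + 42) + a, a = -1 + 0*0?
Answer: 104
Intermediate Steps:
a = -1 (a = -1 + 0 = -1)
m = 11 (m = (-30 + 42) - 1 = 12 - 1 = 11)
B(H) = (11 + H)*(86 + H) (B(H) = (H + 86)*(H + 11) = (86 + H)*(11 + H) = (11 + H)*(86 + H))
(6434 - 13666) + B(45) = (6434 - 13666) + (946 + 45² + 97*45) = -7232 + (946 + 2025 + 4365) = -7232 + 7336 = 104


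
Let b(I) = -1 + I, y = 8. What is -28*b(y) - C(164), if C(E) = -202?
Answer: 6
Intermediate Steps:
-28*b(y) - C(164) = -28*(-1 + 8) - 1*(-202) = -28*7 + 202 = -196 + 202 = 6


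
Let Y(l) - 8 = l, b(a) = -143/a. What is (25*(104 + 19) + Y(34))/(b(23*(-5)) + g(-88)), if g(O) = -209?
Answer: -119485/7964 ≈ -15.003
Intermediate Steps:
Y(l) = 8 + l
(25*(104 + 19) + Y(34))/(b(23*(-5)) + g(-88)) = (25*(104 + 19) + (8 + 34))/(-143/(23*(-5)) - 209) = (25*123 + 42)/(-143/(-115) - 209) = (3075 + 42)/(-143*(-1/115) - 209) = 3117/(143/115 - 209) = 3117/(-23892/115) = 3117*(-115/23892) = -119485/7964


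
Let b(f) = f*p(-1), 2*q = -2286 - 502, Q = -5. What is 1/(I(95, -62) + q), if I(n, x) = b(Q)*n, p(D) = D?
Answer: -1/919 ≈ -0.0010881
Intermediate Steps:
q = -1394 (q = (-2286 - 502)/2 = (1/2)*(-2788) = -1394)
b(f) = -f (b(f) = f*(-1) = -f)
I(n, x) = 5*n (I(n, x) = (-1*(-5))*n = 5*n)
1/(I(95, -62) + q) = 1/(5*95 - 1394) = 1/(475 - 1394) = 1/(-919) = -1/919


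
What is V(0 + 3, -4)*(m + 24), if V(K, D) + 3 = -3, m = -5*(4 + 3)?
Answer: 66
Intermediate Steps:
m = -35 (m = -5*7 = -35)
V(K, D) = -6 (V(K, D) = -3 - 3 = -6)
V(0 + 3, -4)*(m + 24) = -6*(-35 + 24) = -6*(-11) = 66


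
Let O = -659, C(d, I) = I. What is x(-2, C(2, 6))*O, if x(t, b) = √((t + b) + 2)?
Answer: -659*√6 ≈ -1614.2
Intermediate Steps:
x(t, b) = √(2 + b + t) (x(t, b) = √((b + t) + 2) = √(2 + b + t))
x(-2, C(2, 6))*O = √(2 + 6 - 2)*(-659) = √6*(-659) = -659*√6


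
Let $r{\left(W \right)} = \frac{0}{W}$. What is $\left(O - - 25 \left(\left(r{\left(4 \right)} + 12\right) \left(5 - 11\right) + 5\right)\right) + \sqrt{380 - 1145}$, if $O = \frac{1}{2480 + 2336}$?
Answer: $- \frac{8066799}{4816} + 3 i \sqrt{85} \approx -1675.0 + 27.659 i$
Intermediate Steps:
$r{\left(W \right)} = 0$
$O = \frac{1}{4816} \approx 0.00020764$
$\left(O - - 25 \left(\left(r{\left(4 \right)} + 12\right) \left(5 - 11\right) + 5\right)\right) + \sqrt{380 - 1145} = \left(\frac{1}{4816} - - 25 \left(\left(0 + 12\right) \left(5 - 11\right) + 5\right)\right) + \sqrt{380 - 1145} = \left(\frac{1}{4816} - - 25 \left(12 \left(-6\right) + 5\right)\right) + \sqrt{-765} = \left(\frac{1}{4816} - - 25 \left(-72 + 5\right)\right) + 3 i \sqrt{85} = \left(\frac{1}{4816} - \left(-25\right) \left(-67\right)\right) + 3 i \sqrt{85} = \left(\frac{1}{4816} - 1675\right) + 3 i \sqrt{85} = - \frac{8066799}{4816} + 3 i \sqrt{85}$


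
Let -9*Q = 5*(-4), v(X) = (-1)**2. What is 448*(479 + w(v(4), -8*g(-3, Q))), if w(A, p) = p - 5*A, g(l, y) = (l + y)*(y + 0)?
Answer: 17702272/81 ≈ 2.1855e+5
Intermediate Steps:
v(X) = 1
Q = 20/9 (Q = -5*(-4)/9 = -1/9*(-20) = 20/9 ≈ 2.2222)
g(l, y) = y*(l + y) (g(l, y) = (l + y)*y = y*(l + y))
448*(479 + w(v(4), -8*g(-3, Q))) = 448*(479 + (-160*(-3 + 20/9)/9 - 5*1)) = 448*(479 + (-160*(-7)/(9*9) - 5)) = 448*(479 + (-8*(-140/81) - 5)) = 448*(479 + (1120/81 - 5)) = 448*(479 + 715/81) = 448*(39514/81) = 17702272/81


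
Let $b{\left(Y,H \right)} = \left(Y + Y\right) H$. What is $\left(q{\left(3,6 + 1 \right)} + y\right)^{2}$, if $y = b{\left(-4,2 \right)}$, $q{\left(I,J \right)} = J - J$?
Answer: $256$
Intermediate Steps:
$q{\left(I,J \right)} = 0$
$b{\left(Y,H \right)} = 2 H Y$ ($b{\left(Y,H \right)} = 2 Y H = 2 H Y$)
$y = -16$ ($y = 2 \cdot 2 \left(-4\right) = -16$)
$\left(q{\left(3,6 + 1 \right)} + y\right)^{2} = \left(0 - 16\right)^{2} = \left(-16\right)^{2} = 256$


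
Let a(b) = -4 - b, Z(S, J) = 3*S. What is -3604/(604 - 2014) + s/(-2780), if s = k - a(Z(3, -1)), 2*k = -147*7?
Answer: 2145247/783960 ≈ 2.7364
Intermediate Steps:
k = -1029/2 (k = (-147*7)/2 = (½)*(-1029) = -1029/2 ≈ -514.50)
s = -1003/2 (s = -1029/2 - (-4 - 3*3) = -1029/2 - (-4 - 1*9) = -1029/2 - (-4 - 9) = -1029/2 - 1*(-13) = -1029/2 + 13 = -1003/2 ≈ -501.50)
-3604/(604 - 2014) + s/(-2780) = -3604/(604 - 2014) - 1003/2/(-2780) = -3604/(-1410) - 1003/2*(-1/2780) = -3604*(-1/1410) + 1003/5560 = 1802/705 + 1003/5560 = 2145247/783960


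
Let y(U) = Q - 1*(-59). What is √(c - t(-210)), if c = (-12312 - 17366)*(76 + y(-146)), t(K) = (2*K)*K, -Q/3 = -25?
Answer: 2*I*√1580145 ≈ 2514.1*I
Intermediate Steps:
Q = 75 (Q = -3*(-25) = 75)
y(U) = 134 (y(U) = 75 - 1*(-59) = 75 + 59 = 134)
t(K) = 2*K²
c = -6232380 (c = (-12312 - 17366)*(76 + 134) = -29678*210 = -6232380)
√(c - t(-210)) = √(-6232380 - 2*(-210)²) = √(-6232380 - 2*44100) = √(-6232380 - 1*88200) = √(-6232380 - 88200) = √(-6320580) = 2*I*√1580145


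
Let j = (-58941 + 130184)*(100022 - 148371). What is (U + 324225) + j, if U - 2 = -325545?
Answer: -3444529125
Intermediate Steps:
U = -325543 (U = 2 - 325545 = -325543)
j = -3444527807 (j = 71243*(-48349) = -3444527807)
(U + 324225) + j = (-325543 + 324225) - 3444527807 = -1318 - 3444527807 = -3444529125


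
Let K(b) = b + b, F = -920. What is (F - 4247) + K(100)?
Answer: -4967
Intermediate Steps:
K(b) = 2*b
(F - 4247) + K(100) = (-920 - 4247) + 2*100 = -5167 + 200 = -4967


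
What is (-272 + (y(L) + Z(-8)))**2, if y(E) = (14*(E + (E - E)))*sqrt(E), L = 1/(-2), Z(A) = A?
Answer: 156751/2 + 1960*I*sqrt(2) ≈ 78376.0 + 2771.9*I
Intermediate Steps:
L = -1/2 ≈ -0.50000
y(E) = 14*E**(3/2) (y(E) = (14*(E + 0))*sqrt(E) = (14*E)*sqrt(E) = 14*E**(3/2))
(-272 + (y(L) + Z(-8)))**2 = (-272 + (14*(-1/2)**(3/2) - 8))**2 = (-272 + (14*(-I*sqrt(2)/4) - 8))**2 = (-272 + (-7*I*sqrt(2)/2 - 8))**2 = (-272 + (-8 - 7*I*sqrt(2)/2))**2 = (-280 - 7*I*sqrt(2)/2)**2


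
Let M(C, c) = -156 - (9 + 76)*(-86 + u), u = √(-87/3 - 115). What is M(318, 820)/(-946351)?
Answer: -1022/135193 + 1020*I/946351 ≈ -0.0075596 + 0.0010778*I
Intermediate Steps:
u = 12*I (u = √(-87*⅓ - 115) = √(-29 - 115) = √(-144) = 12*I ≈ 12.0*I)
M(C, c) = 7154 - 1020*I (M(C, c) = -156 - (9 + 76)*(-86 + 12*I) = -156 - 85*(-86 + 12*I) = -156 - (-7310 + 1020*I) = -156 + (7310 - 1020*I) = 7154 - 1020*I)
M(318, 820)/(-946351) = (7154 - 1020*I)/(-946351) = (7154 - 1020*I)*(-1/946351) = -1022/135193 + 1020*I/946351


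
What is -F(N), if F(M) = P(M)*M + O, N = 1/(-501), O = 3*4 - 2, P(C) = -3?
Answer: -1671/167 ≈ -10.006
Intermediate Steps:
O = 10 (O = 12 - 2 = 10)
N = -1/501 ≈ -0.0019960
F(M) = 10 - 3*M (F(M) = -3*M + 10 = 10 - 3*M)
-F(N) = -(10 - 3*(-1/501)) = -(10 + 1/167) = -1*1671/167 = -1671/167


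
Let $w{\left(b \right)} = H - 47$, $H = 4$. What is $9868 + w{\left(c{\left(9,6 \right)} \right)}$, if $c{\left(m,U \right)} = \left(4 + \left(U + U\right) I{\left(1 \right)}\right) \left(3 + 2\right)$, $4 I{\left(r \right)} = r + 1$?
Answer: $9825$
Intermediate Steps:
$I{\left(r \right)} = \frac{1}{4} + \frac{r}{4}$ ($I{\left(r \right)} = \frac{r + 1}{4} = \frac{1 + r}{4} = \frac{1}{4} + \frac{r}{4}$)
$c{\left(m,U \right)} = 20 + 5 U$ ($c{\left(m,U \right)} = \left(4 + \left(U + U\right) \left(\frac{1}{4} + \frac{1}{4} \cdot 1\right)\right) \left(3 + 2\right) = \left(4 + 2 U \left(\frac{1}{4} + \frac{1}{4}\right)\right) 5 = \left(4 + 2 U \frac{1}{2}\right) 5 = \left(4 + U\right) 5 = 20 + 5 U$)
$w{\left(b \right)} = -43$ ($w{\left(b \right)} = 4 - 47 = -43$)
$9868 + w{\left(c{\left(9,6 \right)} \right)} = 9868 - 43 = 9825$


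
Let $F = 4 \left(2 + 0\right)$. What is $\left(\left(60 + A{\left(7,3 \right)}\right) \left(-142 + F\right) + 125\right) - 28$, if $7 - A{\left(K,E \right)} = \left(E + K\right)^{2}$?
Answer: $4519$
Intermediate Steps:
$A{\left(K,E \right)} = 7 - \left(E + K\right)^{2}$
$F = 8$ ($F = 4 \cdot 2 = 8$)
$\left(\left(60 + A{\left(7,3 \right)}\right) \left(-142 + F\right) + 125\right) - 28 = \left(\left(60 + \left(7 - \left(3 + 7\right)^{2}\right)\right) \left(-142 + 8\right) + 125\right) - 28 = \left(\left(60 + \left(7 - 10^{2}\right)\right) \left(-134\right) + 125\right) - 28 = \left(\left(60 + \left(7 - 100\right)\right) \left(-134\right) + 125\right) - 28 = \left(\left(60 - 93\right) \left(-134\right) + 125\right) - 28 = \left(\left(-33\right) \left(-134\right) + 125\right) - 28 = \left(4422 + 125\right) - 28 = 4547 - 28 = 4519$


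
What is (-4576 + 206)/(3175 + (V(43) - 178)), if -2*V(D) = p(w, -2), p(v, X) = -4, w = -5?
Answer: -4370/2999 ≈ -1.4572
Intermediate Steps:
V(D) = 2 (V(D) = -½*(-4) = 2)
(-4576 + 206)/(3175 + (V(43) - 178)) = (-4576 + 206)/(3175 + (2 - 178)) = -4370/(3175 - 176) = -4370/2999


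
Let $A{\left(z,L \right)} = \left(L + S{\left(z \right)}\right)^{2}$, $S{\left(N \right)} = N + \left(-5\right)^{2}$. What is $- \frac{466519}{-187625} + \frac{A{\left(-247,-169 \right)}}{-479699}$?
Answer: $\frac{195104400156}{90003524875} \approx 2.1677$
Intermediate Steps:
$S{\left(N \right)} = 25 + N$ ($S{\left(N \right)} = N + 25 = 25 + N$)
$A{\left(z,L \right)} = \left(25 + L + z\right)^{2}$ ($A{\left(z,L \right)} = \left(L + \left(25 + z\right)\right)^{2} = \left(25 + L + z\right)^{2}$)
$- \frac{466519}{-187625} + \frac{A{\left(-247,-169 \right)}}{-479699} = - \frac{466519}{-187625} + \frac{\left(25 - 169 - 247\right)^{2}}{-479699} = \left(-466519\right) \left(- \frac{1}{187625}\right) + \left(-391\right)^{2} \left(- \frac{1}{479699}\right) = \frac{466519}{187625} + 152881 \left(- \frac{1}{479699}\right) = \frac{466519}{187625} - \frac{152881}{479699} = \frac{195104400156}{90003524875}$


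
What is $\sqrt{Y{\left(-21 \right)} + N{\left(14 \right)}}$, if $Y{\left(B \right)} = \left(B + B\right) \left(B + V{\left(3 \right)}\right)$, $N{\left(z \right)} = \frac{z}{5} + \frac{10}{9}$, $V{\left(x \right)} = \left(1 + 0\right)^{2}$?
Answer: $\frac{2 \sqrt{47470}}{15} \approx 29.05$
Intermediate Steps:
$V{\left(x \right)} = 1$ ($V{\left(x \right)} = 1^{2} = 1$)
$N{\left(z \right)} = \frac{10}{9} + \frac{z}{5}$ ($N{\left(z \right)} = z \frac{1}{5} + 10 \cdot \frac{1}{9} = \frac{z}{5} + \frac{10}{9} = \frac{10}{9} + \frac{z}{5}$)
$Y{\left(B \right)} = 2 B \left(1 + B\right)$ ($Y{\left(B \right)} = \left(B + B\right) \left(B + 1\right) = 2 B \left(1 + B\right)$)
$\sqrt{Y{\left(-21 \right)} + N{\left(14 \right)}} = \sqrt{2 \left(-21\right) \left(1 - 21\right) + \left(\frac{10}{9} + \frac{1}{5} \cdot 14\right)} = \sqrt{2 \left(-21\right) \left(-20\right) + \left(\frac{10}{9} + \frac{14}{5}\right)} = \sqrt{840 + \frac{176}{45}} = \sqrt{\frac{37976}{45}} = \frac{2 \sqrt{47470}}{15}$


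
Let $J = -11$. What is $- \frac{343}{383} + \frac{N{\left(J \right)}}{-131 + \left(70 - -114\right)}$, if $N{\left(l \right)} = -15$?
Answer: $- \frac{23924}{20299} \approx -1.1786$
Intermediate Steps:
$- \frac{343}{383} + \frac{N{\left(J \right)}}{-131 + \left(70 - -114\right)} = - \frac{343}{383} - \frac{15}{-131 + \left(70 - -114\right)} = \left(-343\right) \frac{1}{383} - \frac{15}{-131 + \left(70 + 114\right)} = - \frac{343}{383} - \frac{15}{-131 + 184} = - \frac{343}{383} - \frac{15}{53} = - \frac{23924}{20299}$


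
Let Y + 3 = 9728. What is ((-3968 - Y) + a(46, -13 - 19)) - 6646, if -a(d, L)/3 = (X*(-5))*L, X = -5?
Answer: -17939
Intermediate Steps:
Y = 9725 (Y = -3 + 9728 = 9725)
a(d, L) = -75*L (a(d, L) = -3*(-5*(-5))*L = -75*L)
((-3968 - Y) + a(46, -13 - 19)) - 6646 = ((-3968 - 1*9725) - 75*(-13 - 19)) - 6646 = ((-3968 - 9725) - 75*(-32)) - 6646 = (-13693 + 2400) - 6646 = -11293 - 6646 = -17939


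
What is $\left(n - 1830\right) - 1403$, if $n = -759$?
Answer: $-3992$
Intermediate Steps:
$\left(n - 1830\right) - 1403 = \left(-759 - 1830\right) - 1403 = -2589 - 1403 = -3992$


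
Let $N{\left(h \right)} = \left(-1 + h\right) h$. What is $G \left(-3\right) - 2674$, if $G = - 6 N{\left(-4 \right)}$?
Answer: $-2314$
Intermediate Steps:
$N{\left(h \right)} = h \left(-1 + h\right)$
$G = -120$ ($G = - 6 \left(- 4 \left(-1 - 4\right)\right) = - 6 \left(\left(-4\right) \left(-5\right)\right) = \left(-6\right) 20 = -120$)
$G \left(-3\right) - 2674 = \left(-120\right) \left(-3\right) - 2674 = 360 - 2674 = -2314$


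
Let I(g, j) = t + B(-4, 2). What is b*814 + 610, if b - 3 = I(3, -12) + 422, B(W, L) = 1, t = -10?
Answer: 339234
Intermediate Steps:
I(g, j) = -9 (I(g, j) = -10 + 1 = -9)
b = 416 (b = 3 + (-9 + 422) = 3 + 413 = 416)
b*814 + 610 = 416*814 + 610 = 338624 + 610 = 339234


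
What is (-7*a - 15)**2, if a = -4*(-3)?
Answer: 9801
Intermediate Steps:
a = 12
(-7*a - 15)**2 = (-7*12 - 15)**2 = (-84 - 15)**2 = (-99)**2 = 9801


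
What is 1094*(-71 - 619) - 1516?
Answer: -756376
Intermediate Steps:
1094*(-71 - 619) - 1516 = 1094*(-690) - 1516 = -754860 - 1516 = -756376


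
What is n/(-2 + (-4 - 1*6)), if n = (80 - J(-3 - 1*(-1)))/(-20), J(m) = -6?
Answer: 43/120 ≈ 0.35833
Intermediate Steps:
n = -43/10 (n = (80 - 1*(-6))/(-20) = (80 + 6)*(-1/20) = 86*(-1/20) = -43/10 ≈ -4.3000)
n/(-2 + (-4 - 1*6)) = -43/(10*(-2 + (-4 - 1*6))) = -43/(10*(-2 + (-4 - 6))) = -43/(10*(-2 - 10)) = -43/10/(-12) = -43/10*(-1/12) = 43/120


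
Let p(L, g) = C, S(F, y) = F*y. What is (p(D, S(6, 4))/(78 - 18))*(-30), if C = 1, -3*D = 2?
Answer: -½ ≈ -0.50000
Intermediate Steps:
D = -⅔ (D = -⅓*2 = -⅔ ≈ -0.66667)
p(L, g) = 1
(p(D, S(6, 4))/(78 - 18))*(-30) = (1/(78 - 18))*(-30) = (1/60)*(-30) = -½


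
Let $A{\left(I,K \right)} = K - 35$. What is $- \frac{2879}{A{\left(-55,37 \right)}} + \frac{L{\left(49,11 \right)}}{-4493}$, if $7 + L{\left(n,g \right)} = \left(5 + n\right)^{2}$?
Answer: $- \frac{12941165}{8986} \approx -1440.1$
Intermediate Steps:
$A{\left(I,K \right)} = -35 + K$ ($A{\left(I,K \right)} = K - 35 = -35 + K$)
$L{\left(n,g \right)} = -7 + \left(5 + n\right)^{2}$
$- \frac{2879}{A{\left(-55,37 \right)}} + \frac{L{\left(49,11 \right)}}{-4493} = - \frac{2879}{-35 + 37} + \frac{-7 + \left(5 + 49\right)^{2}}{-4493} = - \frac{2879}{2} + \left(-7 + 54^{2}\right) \left(- \frac{1}{4493}\right) = \left(-2879\right) \frac{1}{2} + \left(-7 + 2916\right) \left(- \frac{1}{4493}\right) = - \frac{2879}{2} + 2909 \left(- \frac{1}{4493}\right) = - \frac{2879}{2} - \frac{2909}{4493} = - \frac{12941165}{8986}$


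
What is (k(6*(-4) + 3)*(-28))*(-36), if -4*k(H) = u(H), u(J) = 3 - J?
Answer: -6048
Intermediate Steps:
k(H) = -3/4 + H/4 (k(H) = -(3 - H)/4 = -3/4 + H/4)
(k(6*(-4) + 3)*(-28))*(-36) = ((-3/4 + (6*(-4) + 3)/4)*(-28))*(-36) = ((-3/4 + (-24 + 3)/4)*(-28))*(-36) = ((-3/4 + (1/4)*(-21))*(-28))*(-36) = ((-3/4 - 21/4)*(-28))*(-36) = -6*(-28)*(-36) = 168*(-36) = -6048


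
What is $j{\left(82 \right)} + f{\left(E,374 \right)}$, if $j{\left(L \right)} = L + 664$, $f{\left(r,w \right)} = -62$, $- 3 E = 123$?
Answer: $684$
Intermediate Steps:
$E = -41$ ($E = \left(- \frac{1}{3}\right) 123 = -41$)
$j{\left(L \right)} = 664 + L$
$j{\left(82 \right)} + f{\left(E,374 \right)} = \left(664 + 82\right) - 62 = 746 - 62 = 684$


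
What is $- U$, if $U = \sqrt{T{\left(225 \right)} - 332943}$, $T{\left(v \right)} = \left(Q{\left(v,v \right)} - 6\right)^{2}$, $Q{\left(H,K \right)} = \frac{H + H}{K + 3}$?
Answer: $- \frac{i \sqrt{480746283}}{38} \approx - 577.0 i$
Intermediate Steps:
$Q{\left(H,K \right)} = \frac{2 H}{3 + K}$
$T{\left(v \right)} = \left(-6 + \frac{2 v}{3 + v}\right)^{2}$ ($T{\left(v \right)} = \left(\frac{2 v}{3 + v} - 6\right)^{2} = \left(-6 + \frac{2 v}{3 + v}\right)^{2}$)
$U = \frac{i \sqrt{480746283}}{38}$ ($U = \sqrt{\frac{4 \left(9 + 2 \cdot 225\right)^{2}}{\left(3 + 225\right)^{2}} - 332943} = \sqrt{\frac{4 \left(9 + 450\right)^{2}}{51984} - 332943} = \sqrt{4 \cdot \frac{1}{51984} \cdot 459^{2} - 332943} = \sqrt{4 \cdot \frac{1}{51984} \cdot 210681 - 332943} = \sqrt{\frac{23409}{1444} - 332943} = \sqrt{- \frac{480746283}{1444}} = \frac{i \sqrt{480746283}}{38} \approx 577.0 i$)
$- U = - \frac{i \sqrt{480746283}}{38}$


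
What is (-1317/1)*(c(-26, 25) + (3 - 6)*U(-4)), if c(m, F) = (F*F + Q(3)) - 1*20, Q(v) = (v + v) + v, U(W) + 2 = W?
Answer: -832344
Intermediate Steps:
U(W) = -2 + W
Q(v) = 3*v (Q(v) = 2*v + v = 3*v)
c(m, F) = -11 + F**2 (c(m, F) = (F*F + 3*3) - 1*20 = (F**2 + 9) - 20 = (9 + F**2) - 20 = -11 + F**2)
(-1317/1)*(c(-26, 25) + (3 - 6)*U(-4)) = (-1317/1)*((-11 + 25**2) + (3 - 6)*(-2 - 4)) = (-1317*1)*((-11 + 625) - 3*(-6)) = -1317*(614 + 18) = -1317*632 = -832344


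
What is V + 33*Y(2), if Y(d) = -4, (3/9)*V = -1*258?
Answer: -906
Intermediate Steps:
V = -774 (V = 3*(-1*258) = 3*(-258) = -774)
V + 33*Y(2) = -774 + 33*(-4) = -774 - 132 = -906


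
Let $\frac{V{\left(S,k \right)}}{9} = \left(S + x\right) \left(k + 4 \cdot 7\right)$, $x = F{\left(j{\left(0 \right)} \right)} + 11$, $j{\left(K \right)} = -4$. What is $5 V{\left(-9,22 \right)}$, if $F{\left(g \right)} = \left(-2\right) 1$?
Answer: $0$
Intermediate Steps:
$F{\left(g \right)} = -2$
$x = 9$ ($x = -2 + 11 = 9$)
$V{\left(S,k \right)} = 9 \left(9 + S\right) \left(28 + k\right)$ ($V{\left(S,k \right)} = 9 \left(S + 9\right) \left(k + 4 \cdot 7\right) = 9 \left(9 + S\right) \left(k + 28\right) = 9 \left(9 + S\right) \left(28 + k\right)$)
$5 V{\left(-9,22 \right)} = 5 \left(2268 + 81 \cdot 22 + 252 \left(-9\right) + 9 \left(-9\right) 22\right) = 5 \left(2268 + 1782 - 2268 - 1782\right) = 5 \cdot 0 = 0$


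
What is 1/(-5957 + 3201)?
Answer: -1/2756 ≈ -0.00036284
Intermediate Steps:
1/(-5957 + 3201) = 1/(-2756) = -1/2756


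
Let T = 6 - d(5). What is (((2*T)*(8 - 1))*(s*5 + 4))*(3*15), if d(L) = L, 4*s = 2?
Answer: 4095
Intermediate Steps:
s = ½ (s = (¼)*2 = ½ ≈ 0.50000)
T = 1 (T = 6 - 1*5 = 6 - 5 = 1)
(((2*T)*(8 - 1))*(s*5 + 4))*(3*15) = (((2*1)*(8 - 1))*((½)*5 + 4))*(3*15) = ((2*7)*(5/2 + 4))*45 = (14*(13/2))*45 = 91*45 = 4095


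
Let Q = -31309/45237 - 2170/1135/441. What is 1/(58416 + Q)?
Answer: 215644779/12596955225163 ≈ 1.7119e-5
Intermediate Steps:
Q = -150184901/215644779 (Q = -31309*1/45237 - 2170*1/1135*(1/441) = -31309/45237 - 434/227*1/441 = -31309/45237 - 62/14301 = -150184901/215644779 ≈ -0.69645)
1/(58416 + Q) = 1/(58416 - 150184901/215644779) = 1/(12596955225163/215644779) = 215644779/12596955225163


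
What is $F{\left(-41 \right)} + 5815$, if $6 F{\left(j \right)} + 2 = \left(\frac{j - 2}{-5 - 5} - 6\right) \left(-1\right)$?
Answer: $\frac{116299}{20} \approx 5815.0$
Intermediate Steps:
$F{\left(j \right)} = \frac{19}{30} + \frac{j}{60}$ ($F{\left(j \right)} = - \frac{1}{3} + \frac{\left(\frac{j - 2}{-5 - 5} - 6\right) \left(-1\right)}{6} = - \frac{1}{3} + \frac{\left(\frac{-2 + j}{-10} - 6\right) \left(-1\right)}{6} = - \frac{1}{3} + \frac{\left(\left(-2 + j\right) \left(- \frac{1}{10}\right) - 6\right) \left(-1\right)}{6} = - \frac{1}{3} + \frac{\left(\left(\frac{1}{5} - \frac{j}{10}\right) - 6\right) \left(-1\right)}{6} = - \frac{1}{3} + \frac{\left(- \frac{29}{5} - \frac{j}{10}\right) \left(-1\right)}{6} = - \frac{1}{3} + \frac{\frac{29}{5} + \frac{j}{10}}{6} = - \frac{1}{3} + \left(\frac{29}{30} + \frac{j}{60}\right) = \frac{19}{30} + \frac{j}{60}$)
$F{\left(-41 \right)} + 5815 = \left(\frac{19}{30} + \frac{1}{60} \left(-41\right)\right) + 5815 = \left(\frac{19}{30} - \frac{41}{60}\right) + 5815 = - \frac{1}{20} + 5815 = \frac{116299}{20}$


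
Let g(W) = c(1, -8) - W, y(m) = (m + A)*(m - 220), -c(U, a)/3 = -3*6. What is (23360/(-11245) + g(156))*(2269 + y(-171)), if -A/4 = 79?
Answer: -3469385540/173 ≈ -2.0054e+7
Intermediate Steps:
A = -316 (A = -4*79 = -316)
c(U, a) = 54 (c(U, a) = -(-9)*6 = -3*(-18) = 54)
y(m) = (-316 + m)*(-220 + m) (y(m) = (m - 316)*(m - 220) = (-316 + m)*(-220 + m))
g(W) = 54 - W
(23360/(-11245) + g(156))*(2269 + y(-171)) = (23360/(-11245) + (54 - 1*156))*(2269 + (69520 + (-171)² - 536*(-171))) = (23360*(-1/11245) + (54 - 156))*(2269 + (69520 + 29241 + 91656)) = (-4672/2249 - 102)*(2269 + 190417) = -234070/2249*192686 = -3469385540/173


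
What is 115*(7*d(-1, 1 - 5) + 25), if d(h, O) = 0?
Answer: 2875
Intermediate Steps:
115*(7*d(-1, 1 - 5) + 25) = 115*(7*0 + 25) = 115*(0 + 25) = 115*25 = 2875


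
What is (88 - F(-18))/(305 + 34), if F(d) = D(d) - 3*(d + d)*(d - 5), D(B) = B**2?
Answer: 2248/339 ≈ 6.6313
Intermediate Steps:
F(d) = d**2 - 6*d*(-5 + d) (F(d) = d**2 - 3*(d + d)*(d - 5) = d**2 - 3*2*d*(-5 + d) = d**2 - 6*d*(-5 + d))
(88 - F(-18))/(305 + 34) = (88 - 5*(-18)*(6 - 1*(-18)))/(305 + 34) = (88 - 5*(-18)*(6 + 18))/339 = (88 - 5*(-18)*24)*(1/339) = (88 - 1*(-2160))*(1/339) = (88 + 2160)*(1/339) = 2248*(1/339) = 2248/339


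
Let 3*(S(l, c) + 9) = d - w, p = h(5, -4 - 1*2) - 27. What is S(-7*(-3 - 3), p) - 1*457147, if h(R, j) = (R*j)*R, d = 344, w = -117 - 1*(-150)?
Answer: -1371157/3 ≈ -4.5705e+5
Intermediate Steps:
w = 33 (w = -117 + 150 = 33)
h(R, j) = j*R²
p = -177 (p = (-4 - 1*2)*5² - 27 = (-4 - 2)*25 - 27 = -6*25 - 27 = -150 - 27 = -177)
S(l, c) = 284/3 (S(l, c) = -9 + (344 - 1*33)/3 = -9 + (344 - 33)/3 = -9 + (⅓)*311 = -9 + 311/3 = 284/3)
S(-7*(-3 - 3), p) - 1*457147 = 284/3 - 1*457147 = 284/3 - 457147 = -1371157/3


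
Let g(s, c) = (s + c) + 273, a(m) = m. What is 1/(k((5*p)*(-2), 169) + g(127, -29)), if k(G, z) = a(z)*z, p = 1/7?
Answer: 1/28932 ≈ 3.4564e-5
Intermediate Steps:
p = ⅐ ≈ 0.14286
g(s, c) = 273 + c + s (g(s, c) = (c + s) + 273 = 273 + c + s)
k(G, z) = z² (k(G, z) = z*z = z²)
1/(k((5*p)*(-2), 169) + g(127, -29)) = 1/(169² + (273 - 29 + 127)) = 1/(28561 + 371) = 1/28932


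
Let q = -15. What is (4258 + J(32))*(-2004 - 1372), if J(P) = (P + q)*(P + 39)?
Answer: -18449840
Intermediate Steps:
J(P) = (-15 + P)*(39 + P) (J(P) = (P - 15)*(P + 39) = (-15 + P)*(39 + P))
(4258 + J(32))*(-2004 - 1372) = (4258 + (-585 + 32**2 + 24*32))*(-2004 - 1372) = (4258 + (-585 + 1024 + 768))*(-3376) = (4258 + 1207)*(-3376) = 5465*(-3376) = -18449840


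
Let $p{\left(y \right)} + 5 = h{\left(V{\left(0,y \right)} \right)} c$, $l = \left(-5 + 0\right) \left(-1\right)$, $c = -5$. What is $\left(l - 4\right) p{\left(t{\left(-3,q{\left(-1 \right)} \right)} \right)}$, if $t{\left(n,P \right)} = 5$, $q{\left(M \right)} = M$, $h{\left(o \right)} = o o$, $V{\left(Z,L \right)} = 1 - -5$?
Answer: $-185$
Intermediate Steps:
$V{\left(Z,L \right)} = 6$ ($V{\left(Z,L \right)} = 1 + 5 = 6$)
$h{\left(o \right)} = o^{2}$
$l = 5$ ($l = \left(-5\right) \left(-1\right) = 5$)
$p{\left(y \right)} = -185$ ($p{\left(y \right)} = -5 + 6^{2} \left(-5\right) = -5 + 36 \left(-5\right) = -5 - 180 = -185$)
$\left(l - 4\right) p{\left(t{\left(-3,q{\left(-1 \right)} \right)} \right)} = \left(5 - 4\right) \left(-185\right) = 1 \left(-185\right) = -185$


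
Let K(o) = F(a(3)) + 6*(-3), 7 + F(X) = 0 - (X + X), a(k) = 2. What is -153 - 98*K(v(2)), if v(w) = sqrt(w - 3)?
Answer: 2689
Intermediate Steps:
F(X) = -7 - 2*X (F(X) = -7 + (0 - (X + X)) = -7 + (0 - 2*X) = -7 - 2*X)
v(w) = sqrt(-3 + w)
K(o) = -29 (K(o) = (-7 - 2*2) + 6*(-3) = (-7 - 4) - 18 = -11 - 18 = -29)
-153 - 98*K(v(2)) = -153 - 98*(-29) = -153 + 2842 = 2689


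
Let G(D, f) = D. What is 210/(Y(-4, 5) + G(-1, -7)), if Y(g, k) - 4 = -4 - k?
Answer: -35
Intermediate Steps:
Y(g, k) = -k (Y(g, k) = 4 + (-4 - k) = -k)
210/(Y(-4, 5) + G(-1, -7)) = 210/(-1*5 - 1) = 210/(-5 - 1) = 210/(-6) = -⅙*210 = -35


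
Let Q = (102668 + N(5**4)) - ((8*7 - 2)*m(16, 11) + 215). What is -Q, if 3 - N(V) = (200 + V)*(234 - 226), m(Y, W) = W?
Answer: -95262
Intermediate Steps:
N(V) = -1597 - 8*V (N(V) = 3 - (200 + V)*(234 - 226) = 3 - (200 + V)*8 = 3 - (1600 + 8*V) = 3 + (-1600 - 8*V) = -1597 - 8*V)
Q = 95262 (Q = (102668 + (-1597 - 8*5**4)) - ((8*7 - 2)*11 + 215) = (102668 + (-1597 - 8*625)) - ((56 - 2)*11 + 215) = (102668 + (-1597 - 5000)) - (54*11 + 215) = (102668 - 6597) - (594 + 215) = 96071 - 1*809 = 96071 - 809 = 95262)
-Q = -1*95262 = -95262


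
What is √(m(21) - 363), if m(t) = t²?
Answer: √78 ≈ 8.8318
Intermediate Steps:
√(m(21) - 363) = √(21² - 363) = √(441 - 363) = √78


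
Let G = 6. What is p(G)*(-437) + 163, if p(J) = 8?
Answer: -3333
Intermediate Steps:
p(G)*(-437) + 163 = 8*(-437) + 163 = -3496 + 163 = -3333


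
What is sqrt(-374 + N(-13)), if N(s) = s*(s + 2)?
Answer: I*sqrt(231) ≈ 15.199*I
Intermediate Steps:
N(s) = s*(2 + s)
sqrt(-374 + N(-13)) = sqrt(-374 - 13*(2 - 13)) = sqrt(-374 - 13*(-11)) = sqrt(-374 + 143) = sqrt(-231) = I*sqrt(231)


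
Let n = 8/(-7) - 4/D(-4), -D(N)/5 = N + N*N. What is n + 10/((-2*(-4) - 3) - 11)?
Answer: -96/35 ≈ -2.7429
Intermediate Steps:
D(N) = -5*N - 5*N**2 (D(N) = -5*(N + N*N) = -5*(N + N**2) = -5*N - 5*N**2)
n = -113/105 (n = 8/(-7) - 4*1/(20*(1 - 4)) = 8*(-1/7) - 4/((-5*(-4)*(-3))) = -8/7 - 4/(-60) = -8/7 - 4*(-1/60) = -8/7 + 1/15 = -113/105 ≈ -1.0762)
n + 10/((-2*(-4) - 3) - 11) = -113/105 + 10/((-2*(-4) - 3) - 11) = -113/105 + 10/((8 - 3) - 11) = -113/105 + 10/(5 - 11) = -113/105 + 10/(-6) = -113/105 - 1/6*10 = -113/105 - 5/3 = -96/35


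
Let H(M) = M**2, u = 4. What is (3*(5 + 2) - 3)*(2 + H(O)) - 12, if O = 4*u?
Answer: 4632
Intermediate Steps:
O = 16 (O = 4*4 = 16)
(3*(5 + 2) - 3)*(2 + H(O)) - 12 = (3*(5 + 2) - 3)*(2 + 16**2) - 12 = (3*7 - 3)*(2 + 256) - 12 = (21 - 3)*258 - 12 = 18*258 - 12 = 4644 - 12 = 4632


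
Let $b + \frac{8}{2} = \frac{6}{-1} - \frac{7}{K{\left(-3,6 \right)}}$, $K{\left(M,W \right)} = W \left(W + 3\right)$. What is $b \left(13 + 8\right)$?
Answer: $- \frac{3829}{18} \approx -212.72$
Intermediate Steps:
$K{\left(M,W \right)} = W \left(3 + W\right)$
$b = - \frac{547}{54}$ ($b = -4 - \left(6 + 7 \frac{1}{6 \left(3 + 6\right)}\right) = -4 - \left(6 + \frac{7}{6 \cdot 9}\right) = -4 - \left(6 + \frac{7}{54}\right) = -4 - \frac{331}{54} = - \frac{547}{54} \approx -10.13$)
$b \left(13 + 8\right) = - \frac{547 \left(13 + 8\right)}{54} = \left(- \frac{547}{54}\right) 21 = - \frac{3829}{18}$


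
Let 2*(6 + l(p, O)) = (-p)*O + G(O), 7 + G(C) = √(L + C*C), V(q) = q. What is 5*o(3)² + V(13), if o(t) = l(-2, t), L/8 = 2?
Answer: 93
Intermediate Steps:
L = 16 (L = 8*2 = 16)
G(C) = -7 + √(16 + C²) (G(C) = -7 + √(16 + C*C) = -7 + √(16 + C²))
l(p, O) = -19/2 + √(16 + O²)/2 - O*p/2 (l(p, O) = -6 + ((-p)*O + (-7 + √(16 + O²)))/2 = -6 + (-O*p + (-7 + √(16 + O²)))/2 = -6 + (-7 + √(16 + O²) - O*p)/2 = -6 + (-7/2 + √(16 + O²)/2 - O*p/2) = -19/2 + √(16 + O²)/2 - O*p/2)
o(t) = -19/2 + t + √(16 + t²)/2 (o(t) = -19/2 + √(16 + t²)/2 - ½*t*(-2) = -19/2 + √(16 + t²)/2 + t = -19/2 + t + √(16 + t²)/2)
5*o(3)² + V(13) = 5*(-19/2 + 3 + √(16 + 3²)/2)² + 13 = 5*(-19/2 + 3 + √(16 + 9)/2)² + 13 = 5*(-19/2 + 3 + √25/2)² + 13 = 5*(-19/2 + 3 + (½)*5)² + 13 = 5*(-19/2 + 3 + 5/2)² + 13 = 5*(-4)² + 13 = 5*16 + 13 = 80 + 13 = 93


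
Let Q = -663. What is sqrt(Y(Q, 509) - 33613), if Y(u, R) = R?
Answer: 4*I*sqrt(2069) ≈ 181.95*I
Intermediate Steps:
sqrt(Y(Q, 509) - 33613) = sqrt(509 - 33613) = sqrt(-33104) = 4*I*sqrt(2069)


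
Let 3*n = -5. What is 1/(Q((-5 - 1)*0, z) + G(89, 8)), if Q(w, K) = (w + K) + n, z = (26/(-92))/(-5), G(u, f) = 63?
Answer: 690/42359 ≈ 0.016289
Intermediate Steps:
z = 13/230 (z = (26*(-1/92))*(-⅕) = -13/46*(-⅕) = 13/230 ≈ 0.056522)
n = -5/3 (n = (⅓)*(-5) = -5/3 ≈ -1.6667)
Q(w, K) = -5/3 + K + w (Q(w, K) = (w + K) - 5/3 = (K + w) - 5/3 = -5/3 + K + w)
1/(Q((-5 - 1)*0, z) + G(89, 8)) = 1/((-5/3 + 13/230 + (-5 - 1)*0) + 63) = 1/((-5/3 + 13/230 - 6*0) + 63) = 1/((-5/3 + 13/230 + 0) + 63) = 1/(-1111/690 + 63) = 1/(42359/690) = 690/42359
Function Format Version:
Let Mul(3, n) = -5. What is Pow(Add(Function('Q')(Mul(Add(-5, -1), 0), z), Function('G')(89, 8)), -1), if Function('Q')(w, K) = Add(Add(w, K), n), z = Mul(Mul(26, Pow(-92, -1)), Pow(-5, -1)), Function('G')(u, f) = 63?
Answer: Rational(690, 42359) ≈ 0.016289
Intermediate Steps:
z = Rational(13, 230) (z = Mul(Mul(26, Rational(-1, 92)), Rational(-1, 5)) = Mul(Rational(-13, 46), Rational(-1, 5)) = Rational(13, 230) ≈ 0.056522)
n = Rational(-5, 3) (n = Mul(Rational(1, 3), -5) = Rational(-5, 3) ≈ -1.6667)
Function('Q')(w, K) = Add(Rational(-5, 3), K, w) (Function('Q')(w, K) = Add(Add(w, K), Rational(-5, 3)) = Add(Add(K, w), Rational(-5, 3)) = Add(Rational(-5, 3), K, w))
Pow(Add(Function('Q')(Mul(Add(-5, -1), 0), z), Function('G')(89, 8)), -1) = Pow(Add(Add(Rational(-5, 3), Rational(13, 230), Mul(Add(-5, -1), 0)), 63), -1) = Pow(Add(Add(Rational(-5, 3), Rational(13, 230), Mul(-6, 0)), 63), -1) = Pow(Add(Add(Rational(-5, 3), Rational(13, 230), 0), 63), -1) = Pow(Add(Rational(-1111, 690), 63), -1) = Pow(Rational(42359, 690), -1) = Rational(690, 42359)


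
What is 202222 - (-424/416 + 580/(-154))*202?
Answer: 406783705/2002 ≈ 2.0319e+5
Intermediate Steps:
202222 - (-424/416 + 580/(-154))*202 = 202222 - (-424*1/416 + 580*(-1/154))*202 = 202222 - (-53/52 - 290/77)*202 = 202222 - (-19161)*202/4004 = 202222 - 1*(-1935261/2002) = 202222 + 1935261/2002 = 406783705/2002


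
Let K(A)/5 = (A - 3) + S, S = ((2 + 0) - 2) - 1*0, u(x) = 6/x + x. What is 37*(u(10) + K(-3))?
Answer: -3589/5 ≈ -717.80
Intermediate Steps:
u(x) = x + 6/x
S = 0 (S = (2 - 2) + 0 = 0 + 0 = 0)
K(A) = -15 + 5*A (K(A) = 5*((A - 3) + 0) = 5*((-3 + A) + 0) = 5*(-3 + A) = -15 + 5*A)
37*(u(10) + K(-3)) = 37*((10 + 6/10) + (-15 + 5*(-3))) = 37*((10 + 6*(⅒)) + (-15 - 15)) = 37*((10 + ⅗) - 30) = 37*(53/5 - 30) = 37*(-97/5) = -3589/5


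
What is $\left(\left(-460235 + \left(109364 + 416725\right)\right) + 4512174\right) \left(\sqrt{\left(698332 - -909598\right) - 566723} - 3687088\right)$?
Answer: $-16879592102464 + 4578028 \sqrt{1041207} \approx -1.6875 \cdot 10^{13}$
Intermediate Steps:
$\left(\left(-460235 + \left(109364 + 416725\right)\right) + 4512174\right) \left(\sqrt{\left(698332 - -909598\right) - 566723} - 3687088\right) = \left(\left(-460235 + 526089\right) + 4512174\right) \left(\sqrt{\left(698332 + 909598\right) - 566723} - 3687088\right) = \left(65854 + 4512174\right) \left(\sqrt{1607930 - 566723} - 3687088\right) = 4578028 \left(\sqrt{1041207} - 3687088\right) = 4578028 \left(-3687088 + \sqrt{1041207}\right) = -16879592102464 + 4578028 \sqrt{1041207}$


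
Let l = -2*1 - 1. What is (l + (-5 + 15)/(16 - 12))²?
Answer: ¼ ≈ 0.25000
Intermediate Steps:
l = -3 (l = -2 - 1 = -3)
(l + (-5 + 15)/(16 - 12))² = (-3 + (-5 + 15)/(16 - 12))² = (-3 + 10/4)² = (-3 + 10*(¼))² = (-3 + 5/2)² = (-½)² = ¼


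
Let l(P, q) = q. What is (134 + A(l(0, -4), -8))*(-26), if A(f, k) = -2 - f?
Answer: -3536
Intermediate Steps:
(134 + A(l(0, -4), -8))*(-26) = (134 + (-2 - 1*(-4)))*(-26) = (134 + (-2 + 4))*(-26) = (134 + 2)*(-26) = 136*(-26) = -3536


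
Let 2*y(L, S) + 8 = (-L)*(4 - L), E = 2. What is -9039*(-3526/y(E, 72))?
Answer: -5311919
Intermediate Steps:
y(L, S) = -4 - L*(4 - L)/2 (y(L, S) = -4 + ((-L)*(4 - L))/2 = -4 + (-L*(4 - L))/2 = -4 - L*(4 - L)/2)
-9039*(-3526/y(E, 72)) = -9039*(-3526/(-4 + (½)*2² - 2*2)) = -9039*(-3526/(-4 + (½)*4 - 4)) = -9039*(-3526/(-4 + 2 - 4)) = -9039/((-6*(-1/3526))) = -9039/3/1763 = -9039*1763/3 = -5311919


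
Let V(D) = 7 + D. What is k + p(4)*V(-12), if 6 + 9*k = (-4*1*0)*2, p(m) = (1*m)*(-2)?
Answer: 118/3 ≈ 39.333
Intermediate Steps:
p(m) = -2*m (p(m) = m*(-2) = -2*m)
k = -⅔ (k = -⅔ + ((-4*1*0)*2)/9 = -⅔ + (-4*0*2)/9 = -⅔ + (0*2)/9 = -⅔ + (⅑)*0 = -⅔ + 0 = -⅔ ≈ -0.66667)
k + p(4)*V(-12) = -⅔ + (-2*4)*(7 - 12) = -⅔ - 8*(-5) = -⅔ + 40 = 118/3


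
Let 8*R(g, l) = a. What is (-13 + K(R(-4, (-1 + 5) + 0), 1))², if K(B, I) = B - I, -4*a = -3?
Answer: 198025/1024 ≈ 193.38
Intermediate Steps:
a = ¾ (a = -¼*(-3) = ¾ ≈ 0.75000)
R(g, l) = 3/32 (R(g, l) = (⅛)*(¾) = 3/32)
(-13 + K(R(-4, (-1 + 5) + 0), 1))² = (-13 + (3/32 - 1*1))² = (-13 + (3/32 - 1))² = (-13 - 29/32)² = (-445/32)² = 198025/1024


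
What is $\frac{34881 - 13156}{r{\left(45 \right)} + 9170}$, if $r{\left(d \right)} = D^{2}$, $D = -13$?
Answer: $\frac{1975}{849} \approx 2.3263$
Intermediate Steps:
$r{\left(d \right)} = 169$ ($r{\left(d \right)} = \left(-13\right)^{2} = 169$)
$\frac{34881 - 13156}{r{\left(45 \right)} + 9170} = \frac{34881 - 13156}{169 + 9170} = \frac{21725}{9339} = 21725 \cdot \frac{1}{9339} = \frac{1975}{849}$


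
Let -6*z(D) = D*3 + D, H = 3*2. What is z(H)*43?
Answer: -172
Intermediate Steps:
H = 6
z(D) = -2*D/3 (z(D) = -(D*3 + D)/6 = -(3*D + D)/6 = -2*D/3)
z(H)*43 = -2/3*6*43 = -4*43 = -172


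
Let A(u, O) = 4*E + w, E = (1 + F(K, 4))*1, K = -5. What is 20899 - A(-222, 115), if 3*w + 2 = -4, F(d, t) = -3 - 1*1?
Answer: 20913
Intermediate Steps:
F(d, t) = -4 (F(d, t) = -3 - 1 = -4)
w = -2 (w = -⅔ + (⅓)*(-4) = -⅔ - 4/3 = -2)
E = -3 (E = (1 - 4)*1 = -3*1 = -3)
A(u, O) = -14 (A(u, O) = 4*(-3) - 2 = -12 - 2 = -14)
20899 - A(-222, 115) = 20899 - 1*(-14) = 20899 + 14 = 20913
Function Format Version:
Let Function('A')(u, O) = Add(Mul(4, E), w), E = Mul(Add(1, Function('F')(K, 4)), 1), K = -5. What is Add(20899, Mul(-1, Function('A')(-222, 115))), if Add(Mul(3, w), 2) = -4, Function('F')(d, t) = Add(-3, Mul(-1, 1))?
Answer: 20913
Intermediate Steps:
Function('F')(d, t) = -4 (Function('F')(d, t) = Add(-3, -1) = -4)
w = -2 (w = Add(Rational(-2, 3), Mul(Rational(1, 3), -4)) = Add(Rational(-2, 3), Rational(-4, 3)) = -2)
E = -3 (E = Mul(Add(1, -4), 1) = Mul(-3, 1) = -3)
Function('A')(u, O) = -14 (Function('A')(u, O) = Add(Mul(4, -3), -2) = Add(-12, -2) = -14)
Add(20899, Mul(-1, Function('A')(-222, 115))) = Add(20899, Mul(-1, -14)) = Add(20899, 14) = 20913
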